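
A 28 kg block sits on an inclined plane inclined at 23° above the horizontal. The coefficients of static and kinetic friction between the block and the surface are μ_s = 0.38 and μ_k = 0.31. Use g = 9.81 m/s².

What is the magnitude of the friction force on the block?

Normal force: N = m g cos θ = 28 × 9.81 × cos 23° = 252.8 N.
Along the slope the weight component is m g sin θ = 107.3 N; friction must supply exactly this, acting up-slope.
The static-friction ceiling is μ_s N = 0.38 × 252.8 = 96.08 N.
|107.3| exceeds 96.08 N, so the block slips down-slope; friction is kinetic, f = μ_k N = 0.31×252.8 = 78.4 N.

f ≈ 78.4 N (up the incline)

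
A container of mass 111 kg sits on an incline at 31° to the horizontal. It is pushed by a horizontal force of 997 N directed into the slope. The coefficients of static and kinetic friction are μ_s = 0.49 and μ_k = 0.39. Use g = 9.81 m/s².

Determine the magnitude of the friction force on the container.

f ≈ 294 N (down the incline)

The horizontal push has a component P sin θ into the surface, so N = m g cos θ + P sin θ = 933.4 + 513.5 = 1447 N.
Parallel to the incline: P cos θ − m g sin θ = 854.6 − 560.8 = 293.8 N; the friction needed to balance this is 293.8 N acting down the slope.
Maximum static friction: μ_s N = 0.49 × 1447 = 709 N.
Since 293.8 N is within the 709 N limit, the container stays put and friction is exactly 294 N.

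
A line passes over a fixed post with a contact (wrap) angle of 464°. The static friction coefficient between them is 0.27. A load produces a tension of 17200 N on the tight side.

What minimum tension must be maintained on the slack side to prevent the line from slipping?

T_min ≈ 1930 N

Capstan equation at impending slip: T_tight/T_slack = e^{μβ}.
β = 464° = 8.098 rad; e^{μβ} = e^{0.27×8.098} = 8.904.
T_slack = T_tight / e^{μβ} = 17200 / 8.904 = 1930 N.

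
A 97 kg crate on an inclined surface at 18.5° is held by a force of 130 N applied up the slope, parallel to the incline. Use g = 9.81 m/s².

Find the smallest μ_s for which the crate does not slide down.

μ_s,min ≈ 0.191

N = m g cos θ = 902.4 N.
Friction must make up the shortfall along the incline: f = m g sin θ − P = 301.9 − 130 = 171.9 N.
At the threshold f = μ_s N, so μ_s,min = 171.9/902.4 = 0.191.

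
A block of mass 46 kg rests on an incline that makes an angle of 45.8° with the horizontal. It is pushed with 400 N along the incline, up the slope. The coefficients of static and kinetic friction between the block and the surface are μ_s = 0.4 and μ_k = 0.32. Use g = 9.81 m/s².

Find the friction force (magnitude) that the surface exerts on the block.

f ≈ 76.5 N (down the incline)

Perpendicular to the surface, N = m g cos θ = 46·9.81·cos 45.8° = 314.6 N.
For equilibrium along the incline the friction force must supply f = m g sin θ − P = 323.5 − 400 = -76.49 N (positive meaning up-slope).
Maximum static friction available: μ_s N = 0.4 × 314.6 = 125.8 N.
Since |-76.49| ≤ 125.8 N, the block remains in static equilibrium and friction takes exactly the required value.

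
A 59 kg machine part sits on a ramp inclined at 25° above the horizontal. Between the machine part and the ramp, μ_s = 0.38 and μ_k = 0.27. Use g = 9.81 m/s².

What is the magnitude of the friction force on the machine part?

f ≈ 142 N (up the incline)

Normal force: N = m g cos θ = 59 × 9.81 × cos 25° = 524.6 N.
Along the slope the weight component is m g sin θ = 244.6 N; friction must supply exactly this, acting up-slope.
Maximum static friction available: μ_s N = 0.38 × 524.6 = 199.3 N.
Since |244.6| > 199.3 N, static friction cannot hold it; the machine part slides down the incline and kinetic friction applies: f = μ_k N = 0.27 × 524.6 = 142 N.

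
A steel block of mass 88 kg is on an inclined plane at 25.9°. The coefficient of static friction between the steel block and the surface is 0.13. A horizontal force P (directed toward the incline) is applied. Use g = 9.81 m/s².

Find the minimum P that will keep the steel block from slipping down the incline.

P_min ≈ 289 N

The steel block tends to slide down (tan θ > μ_s), so at the point of impending slip friction acts up-slope at its limit: f = μ_s N.
Perpendicular to the incline: N = m g cos θ + P sin θ.
Along the incline: P cos θ + μ_s N = m g sin θ, i.e. P cos θ + μ_s (m g cos θ + P sin θ) = m g sin θ.
Solving, P (cos θ + μ_s sin θ) = m g (sin θ − μ_s cos θ), so P = 863×0.3199/0.9563 = 289 N.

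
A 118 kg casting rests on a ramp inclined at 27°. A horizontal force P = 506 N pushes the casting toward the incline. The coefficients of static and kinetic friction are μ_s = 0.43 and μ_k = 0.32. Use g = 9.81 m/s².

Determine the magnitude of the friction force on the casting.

Normal direction: N = m g cos θ + P sin θ = 1261 N.
Parallel to the incline: P cos θ − m g sin θ = 450.8 − 525.5 = -74.68 N; the friction needed to balance this is 74.68 N acting up the slope.
The limit of static friction is μ_s N = 542.3 N.
|f_req| = 74.68 ≤ 542.3 N → the casting is in equilibrium; friction equals the required value.

f ≈ 74.7 N (up the incline)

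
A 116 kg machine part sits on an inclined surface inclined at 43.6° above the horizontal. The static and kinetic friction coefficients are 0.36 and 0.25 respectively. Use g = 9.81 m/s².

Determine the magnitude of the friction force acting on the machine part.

f ≈ 206 N (up the incline)

The normal reaction is N = m g cos θ = 824.1 N.
Along the slope the weight component is m g sin θ = 784.8 N; friction must supply exactly this, acting up-slope.
Static friction can supply at most μ_s N = 296.7 N.
Since |784.8| > 296.7 N, static friction cannot hold it; the machine part slides down the incline and kinetic friction applies: f = μ_k N = 0.25 × 824.1 = 206 N.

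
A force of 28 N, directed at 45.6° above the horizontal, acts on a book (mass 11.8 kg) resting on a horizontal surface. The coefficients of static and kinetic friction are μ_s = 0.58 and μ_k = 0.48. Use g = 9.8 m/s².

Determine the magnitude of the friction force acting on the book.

Vertical equilibrium gives N = m g − P sin α = 95.63 N.
For equilibrium, f = P cos α = 28×cos 45.6° = 19.59 N.
The static-friction limit is μ_s N = 55.47 N.
19.59 ≤ 55.47 N → static; friction equals the required 19.6 N.

f ≈ 19.6 N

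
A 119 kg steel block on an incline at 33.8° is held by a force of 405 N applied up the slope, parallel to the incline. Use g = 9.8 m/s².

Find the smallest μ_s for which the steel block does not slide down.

N = m g cos θ = 969.1 N.
Friction must make up the shortfall along the incline: f = m g sin θ − P = 648.8 − 405 = 243.8 N.
At the threshold f = μ_s N, so μ_s,min = 243.8/969.1 = 0.252.

μ_s,min ≈ 0.252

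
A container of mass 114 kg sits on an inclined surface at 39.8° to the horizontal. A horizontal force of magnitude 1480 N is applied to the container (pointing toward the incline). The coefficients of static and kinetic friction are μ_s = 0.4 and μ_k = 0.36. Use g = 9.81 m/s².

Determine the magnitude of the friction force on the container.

Resolve perpendicular to the incline: N = m g cos θ + P sin θ = 114×9.81×cos 39.8° + 1480×sin 39.8° = 1807 N.
Parallel to the incline: P cos θ − m g sin θ = 1137 − 715.9 = 421.2 N; the friction needed to balance this is 421.2 N acting down the slope.
The limit of static friction is μ_s N = 722.6 N.
|f_req| = 421.2 ≤ 722.6 N → the container is in equilibrium; friction equals the required value.

f ≈ 421 N (down the incline)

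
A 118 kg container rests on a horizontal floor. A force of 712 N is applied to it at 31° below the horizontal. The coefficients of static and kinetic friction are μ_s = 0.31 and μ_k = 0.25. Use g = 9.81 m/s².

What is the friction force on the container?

The vertical component of P adds to the normal force: N = m g + P sin α = 1158 + 366.7 = 1524 N.
Horizontally, friction must balance P cos α = 610.3 N.
μ_s N = 0.31 × 1524 = 472.5 N.
The required friction exceeds μ_s N, so the container moves and f = μ_k N = 381 N.

f ≈ 381 N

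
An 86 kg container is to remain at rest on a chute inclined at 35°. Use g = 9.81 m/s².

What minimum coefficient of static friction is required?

μ_s,min ≈ 0.7

At the slip threshold m g sin θ = μ_s m g cos θ, so μ_s,min = tan θ.
μ_s,min = tan 35° = 0.7.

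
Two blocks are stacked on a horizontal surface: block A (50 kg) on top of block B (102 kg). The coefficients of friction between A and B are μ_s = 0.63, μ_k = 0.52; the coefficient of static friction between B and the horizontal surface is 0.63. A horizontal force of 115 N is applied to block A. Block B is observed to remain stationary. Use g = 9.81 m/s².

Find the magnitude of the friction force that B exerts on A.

Normal force at the A–B interface: N₁ = m_A g = 490.5 N.
So the A–B interface can sustain at most μ_s N₁ = 309 N of static friction.
P = 115 N is within that limit, so A and B move together (both at rest); the A–B friction is simply f₁ = P = 115 N.
By Newton's third law B feels 115 N forward from A. With B stationary, the floor's static friction on B balances it: f₂ = 115 N (well within μ_s(m_A+m_B)g = 939.4 N).

f ≈ 115 N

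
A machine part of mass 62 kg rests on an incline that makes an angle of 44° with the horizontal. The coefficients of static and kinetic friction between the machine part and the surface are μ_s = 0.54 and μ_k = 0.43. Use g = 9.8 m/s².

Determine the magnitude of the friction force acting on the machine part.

The normal reaction is N = m g cos θ = 437.1 N.
Along the slope the weight component is m g sin θ = 422.1 N; friction must supply exactly this, acting up-slope.
Maximum static friction available: μ_s N = 0.54 × 437.1 = 236 N.
|422.1| exceeds 236 N, so the machine part slips down-slope; friction is kinetic, f = μ_k N = 0.43×437.1 = 188 N.

f ≈ 188 N (up the incline)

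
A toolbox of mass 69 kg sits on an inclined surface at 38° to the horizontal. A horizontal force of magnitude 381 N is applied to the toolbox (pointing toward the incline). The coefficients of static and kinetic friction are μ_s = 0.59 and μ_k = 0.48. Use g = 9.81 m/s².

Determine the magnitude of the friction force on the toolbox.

f ≈ 117 N (up the incline)

Resolve perpendicular to the incline: N = m g cos θ + P sin θ = 69×9.81×cos 38° + 381×sin 38° = 768 N.
Parallel to the incline: P cos θ − m g sin θ = 300.2 − 416.7 = -116.5 N; the friction needed to balance this is 116.5 N acting up the slope.
Maximum static friction: μ_s N = 0.59 × 768 = 453.1 N.
Since 116.5 N is within the 453.1 N limit, the toolbox stays put and friction is exactly 117 N.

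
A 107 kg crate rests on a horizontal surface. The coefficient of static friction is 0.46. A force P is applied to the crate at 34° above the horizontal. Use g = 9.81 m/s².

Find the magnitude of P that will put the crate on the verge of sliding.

N = m g − P sin α (the pull lifts the crate).
At impending slip, P cos α = μ_s N = μ_s (m g − P sin α).
Solving: P (cos α + μ_s sin α) = μ_s m g → P = 0.46×1050/(cos 34° + 0.46 sin 34°) = 483/1.086 = 445 N.

P ≈ 445 N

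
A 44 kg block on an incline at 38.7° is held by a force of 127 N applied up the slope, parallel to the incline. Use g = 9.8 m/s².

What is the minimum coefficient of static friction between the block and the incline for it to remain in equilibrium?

μ_s,min ≈ 0.424

N = m g cos θ = 336.5 N.
Friction must make up the shortfall along the incline: f = m g sin θ − P = 269.6 − 127 = 142.6 N.
At the threshold f = μ_s N, so μ_s,min = 142.6/336.5 = 0.424.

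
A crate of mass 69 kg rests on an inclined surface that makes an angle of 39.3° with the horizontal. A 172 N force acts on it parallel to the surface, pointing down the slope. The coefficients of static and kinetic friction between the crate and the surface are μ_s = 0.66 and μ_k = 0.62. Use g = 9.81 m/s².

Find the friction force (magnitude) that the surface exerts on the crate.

Normal force: N = m g cos θ = 69 × 9.81 × cos 39.3° = 523.8 N.
For equilibrium along the incline the friction force must supply f = m g sin θ + P = 428.7 + 172 = 600.7 N (positive meaning up-slope).
Static friction can supply at most μ_s N = 345.7 N.
Since |600.7| > 345.7 N, static friction cannot hold it; the crate slides down the incline and kinetic friction applies: f = μ_k N = 0.62 × 523.8 = 325 N.

f ≈ 325 N (up the incline)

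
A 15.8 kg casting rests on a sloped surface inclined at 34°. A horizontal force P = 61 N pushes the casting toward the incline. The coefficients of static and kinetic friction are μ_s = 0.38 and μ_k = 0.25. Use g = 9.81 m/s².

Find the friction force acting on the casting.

f ≈ 36.1 N (up the incline)

The horizontal push has a component P sin θ into the surface, so N = m g cos θ + P sin θ = 128.5 + 34.11 = 162.6 N.
Parallel to the incline: P cos θ − m g sin θ = 50.57 − 86.67 = -36.1 N; the friction needed to balance this is 36.1 N acting up the slope.
Maximum static friction: μ_s N = 0.38 × 162.6 = 61.79 N.
|f_req| = 36.1 ≤ 61.79 N → the casting is in equilibrium; friction equals the required value.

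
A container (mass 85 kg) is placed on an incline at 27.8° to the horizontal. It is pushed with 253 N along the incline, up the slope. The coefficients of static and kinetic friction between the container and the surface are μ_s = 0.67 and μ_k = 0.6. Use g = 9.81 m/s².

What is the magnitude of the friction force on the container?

Normal force: N = m g cos θ = 85 × 9.81 × cos 27.8° = 737.6 N.
The friction needed for equilibrium is m g sin θ − P = 388.9 − 253 = 135.9 N, measured positive up-slope.
Maximum static friction available: μ_s N = 0.67 × 737.6 = 494.2 N.
Since |135.9| ≤ 494.2 N, static friction is sufficient; f equals the required value, not μ_s N.

f ≈ 136 N (up the incline)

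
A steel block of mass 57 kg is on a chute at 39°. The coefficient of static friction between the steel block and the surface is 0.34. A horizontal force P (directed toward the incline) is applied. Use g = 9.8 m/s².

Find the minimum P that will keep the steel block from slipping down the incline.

The steel block tends to slide down (tan θ > μ_s), so at the point of impending slip friction acts up-slope at its limit: f = μ_s N.
Perpendicular to the incline: N = m g cos θ + P sin θ.
Along the incline: P cos θ + μ_s N = m g sin θ, i.e. P cos θ + μ_s (m g cos θ + P sin θ) = m g sin θ.
Solving, P (cos θ + μ_s sin θ) = m g (sin θ − μ_s cos θ), so P = 559×0.3651/0.9911 = 206 N.

P_min ≈ 206 N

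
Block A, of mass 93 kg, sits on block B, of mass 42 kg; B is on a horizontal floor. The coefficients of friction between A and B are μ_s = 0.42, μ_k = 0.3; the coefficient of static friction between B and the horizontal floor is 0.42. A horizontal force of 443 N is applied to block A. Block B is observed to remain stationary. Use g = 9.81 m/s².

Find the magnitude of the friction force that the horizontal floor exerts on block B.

f ≈ 274 N

Between the blocks, N₁ = m_A g = 912.3 N.
So the A–B interface can sustain at most μ_s N₁ = 383.2 N of static friction.
P = 443 N exceeds that limit, so A slips over B and the interface friction becomes kinetic: f₁ = μ_k N₁ = 0.3×912.3 = 274 N.
B experiences an equal 274 N forward from A (third law). B is in equilibrium, so the floor supplies f₂ = 274 N of static friction (limit μ_s(m_A+m_B)g = 556.2 N, not exceeded).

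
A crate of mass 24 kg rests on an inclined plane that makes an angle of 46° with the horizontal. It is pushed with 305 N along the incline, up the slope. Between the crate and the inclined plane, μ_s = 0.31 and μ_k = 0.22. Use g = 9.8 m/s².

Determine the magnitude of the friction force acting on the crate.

f ≈ 35.9 N (down the incline)

The normal reaction is N = m g cos θ = 163.4 N.
For equilibrium along the incline the friction force must supply f = m g sin θ − P = 169.2 − 305 = -135.8 N (positive meaning up-slope).
Maximum static friction available: μ_s N = 0.31 × 163.4 = 50.65 N.
|-135.8| exceeds 50.65 N, so the crate slips up-slope; friction is kinetic, f = μ_k N = 0.22×163.4 = 35.9 N.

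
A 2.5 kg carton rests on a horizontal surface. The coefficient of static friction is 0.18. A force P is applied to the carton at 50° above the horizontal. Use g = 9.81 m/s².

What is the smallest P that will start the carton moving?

P ≈ 5.65 N

N = m g − P sin α (the pull lifts the carton).
At impending slip, P cos α = μ_s N = μ_s (m g − P sin α).
Solving: P (cos α + μ_s sin α) = μ_s m g → P = 0.18×24.5/(cos 50° + 0.18 sin 50°) = 4.41/0.7807 = 5.65 N.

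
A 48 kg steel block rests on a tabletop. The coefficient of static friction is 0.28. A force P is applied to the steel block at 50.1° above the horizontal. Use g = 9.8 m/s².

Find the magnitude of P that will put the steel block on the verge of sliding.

P ≈ 154 N

N = m g − P sin α (the pull lifts the steel block).
At impending slip, P cos α = μ_s N = μ_s (m g − P sin α).
Solving: P (cos α + μ_s sin α) = μ_s m g → P = 0.28×470/(cos 50.1° + 0.28 sin 50.1°) = 132/0.8563 = 154 N.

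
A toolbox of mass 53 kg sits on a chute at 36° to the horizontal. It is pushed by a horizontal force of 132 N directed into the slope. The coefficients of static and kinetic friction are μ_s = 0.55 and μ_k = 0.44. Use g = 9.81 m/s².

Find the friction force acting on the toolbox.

f ≈ 199 N (up the incline)

Normal direction: N = m g cos θ + P sin θ = 498.2 N.
Along the incline, the net driving force (taking up-slope positive) is P cos θ − m g sin θ = 106.8 − 305.6 = -198.8 N, so equilibrium requires friction f = 198.8 N (up-slope).
The limit of static friction is μ_s N = 274 N.
|f_req| = 198.8 ≤ 274 N → the toolbox is in equilibrium; friction equals the required value.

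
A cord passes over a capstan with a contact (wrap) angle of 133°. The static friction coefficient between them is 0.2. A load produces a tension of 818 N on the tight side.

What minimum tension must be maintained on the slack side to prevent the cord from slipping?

T_min ≈ 514 N

Capstan equation at impending slip: T_tight/T_slack = e^{μβ}.
β = 133° = 2.321 rad; e^{μβ} = e^{0.2×2.321} = 1.591.
T_slack = T_tight / e^{μβ} = 818 / 1.591 = 514 N.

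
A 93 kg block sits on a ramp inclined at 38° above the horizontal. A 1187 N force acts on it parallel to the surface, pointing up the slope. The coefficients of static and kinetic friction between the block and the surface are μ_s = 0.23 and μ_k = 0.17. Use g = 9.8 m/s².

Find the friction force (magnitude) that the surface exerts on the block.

f ≈ 122 N (down the incline)

The normal reaction is N = m g cos θ = 718.2 N.
Parallel to the incline, ΣF = 0 gives f = m g sin θ − P = 561.1 − 1187 = -625.9 N (up-slope positive).
Static friction can supply at most μ_s N = 165.2 N.
|-625.9| exceeds 165.2 N, so the block slips up-slope; friction is kinetic, f = μ_k N = 0.17×718.2 = 122 N.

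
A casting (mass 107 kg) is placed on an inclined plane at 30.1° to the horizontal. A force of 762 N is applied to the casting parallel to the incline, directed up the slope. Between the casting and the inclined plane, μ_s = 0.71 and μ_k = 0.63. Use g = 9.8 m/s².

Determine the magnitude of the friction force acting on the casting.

f ≈ 236 N (down the incline)

Perpendicular to the surface, N = m g cos θ = 107·9.8·cos 30.1° = 907.2 N.
Parallel to the incline, ΣF = 0 gives f = m g sin θ − P = 525.9 − 762 = -236.1 N (up-slope positive).
The static-friction ceiling is μ_s N = 0.71 × 907.2 = 644.1 N.
Since |-236.1| ≤ 644.1 N, the casting remains in static equilibrium and friction takes exactly the required value.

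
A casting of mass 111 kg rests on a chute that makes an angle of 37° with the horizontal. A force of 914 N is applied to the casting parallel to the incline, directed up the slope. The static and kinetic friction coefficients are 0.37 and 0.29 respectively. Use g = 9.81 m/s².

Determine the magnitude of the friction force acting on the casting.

f ≈ 259 N (down the incline)

Normal force: N = m g cos θ = 111 × 9.81 × cos 37° = 869.6 N.
For equilibrium along the incline the friction force must supply f = m g sin θ − P = 655.3 − 914 = -258.7 N (positive meaning up-slope).
Static friction can supply at most μ_s N = 321.8 N.
Since |-258.7| ≤ 321.8 N, no slip — friction simply equals what equilibrium demands.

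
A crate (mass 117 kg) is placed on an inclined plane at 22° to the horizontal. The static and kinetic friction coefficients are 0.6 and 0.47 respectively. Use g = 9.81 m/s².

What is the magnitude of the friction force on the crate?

f ≈ 430 N (up the incline)

The normal reaction is N = m g cos θ = 1064 N.
Along the slope the weight component is m g sin θ = 430 N; friction must supply exactly this, acting up-slope.
Static friction can supply at most μ_s N = 638.5 N.
Since |430| ≤ 638.5 N, no slip — friction simply equals what equilibrium demands.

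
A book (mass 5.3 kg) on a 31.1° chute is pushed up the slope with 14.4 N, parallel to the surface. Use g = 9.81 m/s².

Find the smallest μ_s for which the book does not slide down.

N = m g cos θ = 44.52 N.
Friction must make up the shortfall along the incline: f = m g sin θ − P = 26.86 − 14.4 = 12.46 N.
At the threshold f = μ_s N, so μ_s,min = 12.46/44.52 = 0.28.

μ_s,min ≈ 0.28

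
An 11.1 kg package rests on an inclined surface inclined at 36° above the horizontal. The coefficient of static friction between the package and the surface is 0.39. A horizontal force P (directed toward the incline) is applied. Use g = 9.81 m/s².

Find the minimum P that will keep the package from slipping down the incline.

The package tends to slide down (tan θ > μ_s), so at the point of impending slip friction acts up-slope at its limit: f = μ_s N.
Perpendicular to the incline: N = m g cos θ + P sin θ.
Along the incline: P cos θ + μ_s N = m g sin θ, i.e. P cos θ + μ_s (m g cos θ + P sin θ) = m g sin θ.
Solving, P (cos θ + μ_s sin θ) = m g (sin θ − μ_s cos θ), so P = 109×0.2723/1.038 = 28.6 N.

P_min ≈ 28.6 N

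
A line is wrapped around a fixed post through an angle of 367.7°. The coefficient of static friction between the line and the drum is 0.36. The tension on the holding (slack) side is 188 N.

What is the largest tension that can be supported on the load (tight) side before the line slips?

T_max ≈ 1890 N

At impending slip the capstan equation gives T₂/T₁ = e^{μβ} with β in radians.
β = 367.7° × π/180 = 6.418 rad.
e^{μβ} = e^{0.36×6.418} = 10.08.
T₂ = T₁ · e^{μβ} = 188 × 10.08 = 1890 N.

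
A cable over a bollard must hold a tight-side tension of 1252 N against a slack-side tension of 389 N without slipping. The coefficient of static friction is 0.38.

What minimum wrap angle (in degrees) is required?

β_min ≈ 176°

T₂/T₁ = e^{μβ} → β = ln(T₂/T₁)/μ.
β = ln(1252/389)/0.38 = 1.169/0.38 = 3.076 rad.
In degrees: β = 3.076 × 180/π = 176°.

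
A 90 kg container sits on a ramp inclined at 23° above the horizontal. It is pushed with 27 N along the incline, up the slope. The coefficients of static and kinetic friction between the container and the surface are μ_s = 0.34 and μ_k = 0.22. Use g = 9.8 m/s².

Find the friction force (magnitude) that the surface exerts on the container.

f ≈ 179 N (up the incline)

Perpendicular to the surface, N = m g cos θ = 90·9.8·cos 23° = 811.9 N.
Parallel to the incline, ΣF = 0 gives f = m g sin θ − P = 344.6 − 27 = 317.6 N (up-slope positive).
Maximum static friction available: μ_s N = 0.34 × 811.9 = 276 N.
|317.6| exceeds 276 N, so the container slips down-slope; friction is kinetic, f = μ_k N = 0.22×811.9 = 179 N.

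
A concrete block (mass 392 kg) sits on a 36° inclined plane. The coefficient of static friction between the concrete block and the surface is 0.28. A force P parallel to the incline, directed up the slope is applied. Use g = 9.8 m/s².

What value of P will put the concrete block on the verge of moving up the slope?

At impending motion up the slope, friction acts down-slope at its limit: f = μ_s N.
P is parallel to the surface, so N = m g cos θ = 3110 N.
Along the incline: P = m g sin θ + μ_s N = 2260 + 0.28×3110 = 3130 N.

P ≈ 3130 N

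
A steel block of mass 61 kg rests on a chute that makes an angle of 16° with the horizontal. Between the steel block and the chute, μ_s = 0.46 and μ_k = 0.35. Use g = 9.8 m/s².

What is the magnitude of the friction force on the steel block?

f ≈ 165 N (up the incline)

The normal reaction is N = m g cos θ = 574.6 N.
Along the slope the weight component is m g sin θ = 164.8 N; friction must supply exactly this, acting up-slope.
Maximum static friction available: μ_s N = 0.46 × 574.6 = 264.3 N.
Since |164.8| ≤ 264.3 N, static friction is sufficient; f equals the required value, not μ_s N.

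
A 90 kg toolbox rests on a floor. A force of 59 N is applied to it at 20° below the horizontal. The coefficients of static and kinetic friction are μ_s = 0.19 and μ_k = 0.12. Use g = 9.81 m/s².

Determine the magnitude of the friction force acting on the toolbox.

f ≈ 55.4 N

The vertical component of P adds to the normal force: N = m g + P sin α = 882.9 + 20.18 = 903.1 N.
The horizontal driving force is P cos α = 55.44 N, so equilibrium needs friction f = 55.44 N.
μ_s N = 0.19 × 903.1 = 171.6 N.
55.44 ≤ 171.6 N → static; friction equals the required 55.4 N.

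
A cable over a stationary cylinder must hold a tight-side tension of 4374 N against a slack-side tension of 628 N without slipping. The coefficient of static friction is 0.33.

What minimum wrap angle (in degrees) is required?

T₂/T₁ = e^{μβ} → β = ln(T₂/T₁)/μ.
β = ln(4374/628)/0.33 = 1.941/0.33 = 5.881 rad.
In degrees: β = 5.881 × 180/π = 337°.

β_min ≈ 337°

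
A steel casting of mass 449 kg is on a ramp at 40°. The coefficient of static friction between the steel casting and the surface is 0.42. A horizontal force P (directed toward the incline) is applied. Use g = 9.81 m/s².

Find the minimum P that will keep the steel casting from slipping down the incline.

P_min ≈ 1360 N

The steel casting tends to slide down (tan θ > μ_s), so at the point of impending slip friction acts up-slope at its limit: f = μ_s N.
Perpendicular to the incline: N = m g cos θ + P sin θ.
Along the incline: P cos θ + μ_s N = m g sin θ, i.e. P cos θ + μ_s (m g cos θ + P sin θ) = m g sin θ.
Solving, P (cos θ + μ_s sin θ) = m g (sin θ − μ_s cos θ), so P = 4400×0.321/1.036 = 1360 N.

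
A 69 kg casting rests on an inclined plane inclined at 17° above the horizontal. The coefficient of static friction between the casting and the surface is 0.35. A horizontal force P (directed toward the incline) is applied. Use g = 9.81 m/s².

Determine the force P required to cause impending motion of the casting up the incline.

P ≈ 497 N

At impending motion up the slope, friction acts down-slope at its limit: f = μ_s N.
Perpendicular to the incline: N = m g cos θ + P sin θ.
Along the incline: P cos θ = m g sin θ + μ_s N = m g sin θ + μ_s (m g cos θ + P sin θ).
Solving, P (cos θ − μ_s sin θ) = m g (sin θ + μ_s cos θ), so P = 69×9.81×(sin 17° + 0.35 cos 17°)/(cos 17° − 0.35 sin 17°) = 677×0.6271/0.854 = 497 N.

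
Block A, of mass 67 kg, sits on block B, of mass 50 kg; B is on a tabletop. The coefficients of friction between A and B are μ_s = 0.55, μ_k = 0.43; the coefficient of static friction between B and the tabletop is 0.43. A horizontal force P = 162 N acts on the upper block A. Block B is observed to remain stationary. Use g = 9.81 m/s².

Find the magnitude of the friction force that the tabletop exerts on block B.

Normal force at the A–B interface: N₁ = m_A g = 657.3 N.
So the A–B interface can sustain at most μ_s N₁ = 361.5 N of static friction.
Since P = 162 N ≤ 361.5 N, A does not slip on B; friction on A equals P = 162 N.
B experiences an equal 162 N forward from A (third law). B is in equilibrium, so the floor supplies f₂ = 162 N of static friction (limit μ_s(m_A+m_B)g = 493.5 N, not exceeded).

f ≈ 162 N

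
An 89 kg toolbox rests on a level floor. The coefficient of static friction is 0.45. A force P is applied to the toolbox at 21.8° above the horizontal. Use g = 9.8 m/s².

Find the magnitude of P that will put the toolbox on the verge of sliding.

P ≈ 358 N

N = m g − P sin α (the pull lifts the toolbox).
At impending slip, P cos α = μ_s N = μ_s (m g − P sin α).
Solving: P (cos α + μ_s sin α) = μ_s m g → P = 0.45×872/(cos 21.8° + 0.45 sin 21.8°) = 392/1.096 = 358 N.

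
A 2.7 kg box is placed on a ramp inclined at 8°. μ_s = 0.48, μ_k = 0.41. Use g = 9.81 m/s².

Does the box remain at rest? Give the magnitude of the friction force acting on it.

N = m g cos θ = 26.2 N.
Down-slope weight component: m g sin θ = 3.69 N.
μ_s N = 12.6 N.
3.69 ≤ 12.6 N, so it stays put; friction = 3.69 N.

f ≈ 3.69 N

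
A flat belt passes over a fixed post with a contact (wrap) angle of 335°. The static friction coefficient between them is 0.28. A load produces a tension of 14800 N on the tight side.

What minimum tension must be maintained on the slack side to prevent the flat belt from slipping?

T_min ≈ 2880 N

Capstan equation at impending slip: T_tight/T_slack = e^{μβ}.
β = 335° = 5.847 rad; e^{μβ} = e^{0.28×5.847} = 5.14.
T_slack = T_tight / e^{μβ} = 14800 / 5.14 = 2880 N.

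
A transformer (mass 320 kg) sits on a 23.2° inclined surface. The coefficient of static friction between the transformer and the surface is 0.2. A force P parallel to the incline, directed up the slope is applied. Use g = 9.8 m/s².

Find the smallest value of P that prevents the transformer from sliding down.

The transformer tends to slide down (tan θ > μ_s), so at the point of impending slip friction acts up-slope at its limit: f = μ_s N.
P is parallel to the surface, so N = m g cos θ = 2880 N.
Along the incline: P + μ_s N = m g sin θ, so P = 1240 − 0.2×2880 = 659 N.

P_min ≈ 659 N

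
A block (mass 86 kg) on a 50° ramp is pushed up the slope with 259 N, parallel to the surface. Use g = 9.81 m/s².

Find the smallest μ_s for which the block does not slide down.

N = m g cos θ = 542.3 N.
Friction must make up the shortfall along the incline: f = m g sin θ − P = 646.3 − 259 = 387.3 N.
At the threshold f = μ_s N, so μ_s,min = 387.3/542.3 = 0.714.

μ_s,min ≈ 0.714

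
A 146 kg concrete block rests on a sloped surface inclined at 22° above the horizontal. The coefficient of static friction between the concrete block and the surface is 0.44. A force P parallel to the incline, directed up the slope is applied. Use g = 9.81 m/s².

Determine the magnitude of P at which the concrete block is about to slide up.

At impending motion up the slope, friction acts down-slope at its limit: f = μ_s N.
P is parallel to the surface, so N = m g cos θ = 1330 N.
Along the incline: P = m g sin θ + μ_s N = 537 + 0.44×1330 = 1120 N.

P ≈ 1120 N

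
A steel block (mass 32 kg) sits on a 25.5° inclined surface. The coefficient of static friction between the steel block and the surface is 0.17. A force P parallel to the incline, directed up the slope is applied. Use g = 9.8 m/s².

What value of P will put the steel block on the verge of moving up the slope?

At impending motion up the slope, friction acts down-slope at its limit: f = μ_s N.
P is parallel to the surface, so N = m g cos θ = 283 N.
Along the incline: P = m g sin θ + μ_s N = 135 + 0.17×283 = 183 N.

P ≈ 183 N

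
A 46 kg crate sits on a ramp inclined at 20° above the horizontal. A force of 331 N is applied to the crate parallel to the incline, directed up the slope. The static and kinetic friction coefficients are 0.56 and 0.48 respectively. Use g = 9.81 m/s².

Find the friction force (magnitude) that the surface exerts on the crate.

The normal reaction is N = m g cos θ = 424 N.
For equilibrium along the incline the friction force must supply f = m g sin θ − P = 154.3 − 331 = -176.7 N (positive meaning up-slope).
Static friction can supply at most μ_s N = 237.5 N.
Since |-176.7| ≤ 237.5 N, static friction is sufficient; f equals the required value, not μ_s N.

f ≈ 177 N (down the incline)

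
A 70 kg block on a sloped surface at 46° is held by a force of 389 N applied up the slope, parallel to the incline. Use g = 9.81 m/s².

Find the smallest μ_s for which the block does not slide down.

μ_s,min ≈ 0.22

N = m g cos θ = 477 N.
Friction must make up the shortfall along the incline: f = m g sin θ − P = 494 − 389 = 105 N.
At the threshold f = μ_s N, so μ_s,min = 105/477 = 0.22.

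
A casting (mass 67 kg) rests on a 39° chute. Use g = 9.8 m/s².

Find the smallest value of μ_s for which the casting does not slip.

μ_s,min ≈ 0.81

At the slip threshold m g sin θ = μ_s m g cos θ, so μ_s,min = tan θ.
μ_s,min = tan 39° = 0.81.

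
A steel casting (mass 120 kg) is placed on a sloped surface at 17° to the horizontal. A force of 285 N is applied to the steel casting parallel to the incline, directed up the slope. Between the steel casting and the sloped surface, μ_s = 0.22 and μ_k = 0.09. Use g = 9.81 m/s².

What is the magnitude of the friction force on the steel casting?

Perpendicular to the surface, N = m g cos θ = 120·9.81·cos 17° = 1126 N.
Parallel to the incline, ΣF = 0 gives f = m g sin θ − P = 344.2 − 285 = 59.18 N (up-slope positive).
Static friction can supply at most μ_s N = 247.7 N.
Since |59.18| ≤ 247.7 N, static friction is sufficient; f equals the required value, not μ_s N.

f ≈ 59.2 N (up the incline)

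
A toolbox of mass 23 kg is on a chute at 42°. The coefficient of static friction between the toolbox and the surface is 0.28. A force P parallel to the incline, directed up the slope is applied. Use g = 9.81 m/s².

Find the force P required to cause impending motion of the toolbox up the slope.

At impending motion up the slope, friction acts down-slope at its limit: f = μ_s N.
P is parallel to the surface, so N = m g cos θ = 168 N.
Along the incline: P = m g sin θ + μ_s N = 151 + 0.28×168 = 198 N.

P ≈ 198 N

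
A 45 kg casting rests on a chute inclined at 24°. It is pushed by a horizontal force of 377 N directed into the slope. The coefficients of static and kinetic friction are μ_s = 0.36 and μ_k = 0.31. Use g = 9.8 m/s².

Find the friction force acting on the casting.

f ≈ 165 N (down the incline)

The horizontal push has a component P sin θ into the surface, so N = m g cos θ + P sin θ = 402.9 + 153.3 = 556.2 N.
Along the incline, the net driving force (taking up-slope positive) is P cos θ − m g sin θ = 344.4 − 179.4 = 165 N, so equilibrium requires friction f = -165 N (down-slope).
The limit of static friction is μ_s N = 200.2 N.
|f_req| = 165 ≤ 200.2 N → the casting is in equilibrium; friction equals the required value.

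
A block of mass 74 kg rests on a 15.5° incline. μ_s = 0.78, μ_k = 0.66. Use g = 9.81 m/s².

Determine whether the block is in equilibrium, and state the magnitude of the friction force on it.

f ≈ 194 N

N = m g cos θ = 700 N.
Down-slope weight component: m g sin θ = 194 N.
μ_s N = 546 N.
194 ≤ 546 N, so it stays put; friction = 194 N.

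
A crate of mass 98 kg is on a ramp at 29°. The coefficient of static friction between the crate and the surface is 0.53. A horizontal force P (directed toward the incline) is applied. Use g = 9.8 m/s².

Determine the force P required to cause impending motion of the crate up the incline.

P ≈ 1470 N

At impending motion up the slope, friction acts down-slope at its limit: f = μ_s N.
Perpendicular to the incline: N = m g cos θ + P sin θ.
Along the incline: P cos θ = m g sin θ + μ_s N = m g sin θ + μ_s (m g cos θ + P sin θ).
Solving, P (cos θ − μ_s sin θ) = m g (sin θ + μ_s cos θ), so P = 98×9.8×(sin 29° + 0.53 cos 29°)/(cos 29° − 0.53 sin 29°) = 960×0.9484/0.6177 = 1470 N.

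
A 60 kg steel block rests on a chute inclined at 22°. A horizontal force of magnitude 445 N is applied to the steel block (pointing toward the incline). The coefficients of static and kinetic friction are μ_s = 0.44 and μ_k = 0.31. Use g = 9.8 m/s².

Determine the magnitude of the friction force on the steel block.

f ≈ 192 N (down the incline)

Resolve perpendicular to the incline: N = m g cos θ + P sin θ = 60×9.8×cos 22° + 445×sin 22° = 711.9 N.
Parallel to the incline: P cos θ − m g sin θ = 412.6 − 220.3 = 192.3 N; the friction needed to balance this is 192.3 N acting down the slope.
Maximum static friction: μ_s N = 0.44 × 711.9 = 313.2 N.
|f_req| = 192.3 ≤ 313.2 N → the steel block is in equilibrium; friction equals the required value.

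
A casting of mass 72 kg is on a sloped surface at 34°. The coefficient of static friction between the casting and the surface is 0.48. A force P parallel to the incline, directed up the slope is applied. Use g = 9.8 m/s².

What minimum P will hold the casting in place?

The casting tends to slide down (tan θ > μ_s), so at the point of impending slip friction acts up-slope at its limit: f = μ_s N.
P is parallel to the surface, so N = m g cos θ = 585 N.
Along the incline: P + μ_s N = m g sin θ, so P = 395 − 0.48×585 = 114 N.

P_min ≈ 114 N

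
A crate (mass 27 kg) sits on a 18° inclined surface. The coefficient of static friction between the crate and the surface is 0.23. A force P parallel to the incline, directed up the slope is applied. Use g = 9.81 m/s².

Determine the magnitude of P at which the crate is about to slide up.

At impending motion up the slope, friction acts down-slope at its limit: f = μ_s N.
P is parallel to the surface, so N = m g cos θ = 252 N.
Along the incline: P = m g sin θ + μ_s N = 81.8 + 0.23×252 = 140 N.

P ≈ 140 N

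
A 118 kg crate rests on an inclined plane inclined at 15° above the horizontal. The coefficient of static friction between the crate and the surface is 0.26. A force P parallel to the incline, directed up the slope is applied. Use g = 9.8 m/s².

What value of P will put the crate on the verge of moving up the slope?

At impending motion up the slope, friction acts down-slope at its limit: f = μ_s N.
P is parallel to the surface, so N = m g cos θ = 1120 N.
Along the incline: P = m g sin θ + μ_s N = 299 + 0.26×1120 = 590 N.

P ≈ 590 N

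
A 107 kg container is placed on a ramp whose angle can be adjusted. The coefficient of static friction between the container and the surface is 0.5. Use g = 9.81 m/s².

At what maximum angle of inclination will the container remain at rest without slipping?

At the slip threshold, m g sin θ = μ_s · m g cos θ, so tan θ = μ_s.
θ_max = arctan(0.5) = 26.6°.

θ_max ≈ 26.6°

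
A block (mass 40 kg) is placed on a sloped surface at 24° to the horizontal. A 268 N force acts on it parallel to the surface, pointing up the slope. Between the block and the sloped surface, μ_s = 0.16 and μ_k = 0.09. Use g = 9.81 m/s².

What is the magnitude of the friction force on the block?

f ≈ 32.3 N (down the incline)

The normal reaction is N = m g cos θ = 358.5 N.
For equilibrium along the incline the friction force must supply f = m g sin θ − P = 159.6 − 268 = -108.4 N (positive meaning up-slope).
The static-friction ceiling is μ_s N = 0.16 × 358.5 = 57.36 N.
Since |-108.4| > 57.36 N, static friction cannot hold it; the block slides up the incline and kinetic friction applies: f = μ_k N = 0.09 × 358.5 = 32.3 N.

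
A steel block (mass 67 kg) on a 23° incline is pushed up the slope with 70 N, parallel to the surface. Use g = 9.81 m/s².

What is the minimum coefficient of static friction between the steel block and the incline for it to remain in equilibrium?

N = m g cos θ = 605 N.
Friction must make up the shortfall along the incline: f = m g sin θ − P = 256.8 − 70 = 186.8 N.
At the threshold f = μ_s N, so μ_s,min = 186.8/605 = 0.309.

μ_s,min ≈ 0.309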